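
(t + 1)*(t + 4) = t^2 + 5*t + 4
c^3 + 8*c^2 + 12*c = c*(c + 2)*(c + 6)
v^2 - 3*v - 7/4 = (v - 7/2)*(v + 1/2)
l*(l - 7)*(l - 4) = l^3 - 11*l^2 + 28*l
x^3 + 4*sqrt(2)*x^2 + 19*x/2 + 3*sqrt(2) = (x + sqrt(2)/2)*(x + 3*sqrt(2)/2)*(x + 2*sqrt(2))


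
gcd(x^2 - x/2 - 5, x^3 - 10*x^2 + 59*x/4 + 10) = x - 5/2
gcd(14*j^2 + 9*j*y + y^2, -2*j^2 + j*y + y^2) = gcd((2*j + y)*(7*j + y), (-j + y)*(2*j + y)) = 2*j + y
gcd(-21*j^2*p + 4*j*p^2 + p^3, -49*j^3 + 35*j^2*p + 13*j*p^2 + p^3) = 7*j + p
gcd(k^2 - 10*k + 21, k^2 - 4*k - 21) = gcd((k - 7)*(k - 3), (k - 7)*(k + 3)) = k - 7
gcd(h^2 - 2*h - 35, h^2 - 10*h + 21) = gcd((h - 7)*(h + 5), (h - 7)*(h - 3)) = h - 7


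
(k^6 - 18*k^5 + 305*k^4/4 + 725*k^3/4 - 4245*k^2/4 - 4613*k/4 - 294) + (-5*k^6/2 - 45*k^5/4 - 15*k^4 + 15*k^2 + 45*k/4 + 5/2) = -3*k^6/2 - 117*k^5/4 + 245*k^4/4 + 725*k^3/4 - 4185*k^2/4 - 1142*k - 583/2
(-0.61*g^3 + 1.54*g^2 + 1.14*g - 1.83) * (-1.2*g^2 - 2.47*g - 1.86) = 0.732*g^5 - 0.3413*g^4 - 4.0372*g^3 - 3.4842*g^2 + 2.3997*g + 3.4038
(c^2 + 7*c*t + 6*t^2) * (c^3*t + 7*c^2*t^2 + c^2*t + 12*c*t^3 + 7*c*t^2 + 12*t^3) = c^5*t + 14*c^4*t^2 + c^4*t + 67*c^3*t^3 + 14*c^3*t^2 + 126*c^2*t^4 + 67*c^2*t^3 + 72*c*t^5 + 126*c*t^4 + 72*t^5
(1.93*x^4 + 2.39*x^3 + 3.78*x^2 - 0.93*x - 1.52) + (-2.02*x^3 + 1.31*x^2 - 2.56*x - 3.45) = 1.93*x^4 + 0.37*x^3 + 5.09*x^2 - 3.49*x - 4.97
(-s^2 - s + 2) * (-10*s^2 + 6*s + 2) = 10*s^4 + 4*s^3 - 28*s^2 + 10*s + 4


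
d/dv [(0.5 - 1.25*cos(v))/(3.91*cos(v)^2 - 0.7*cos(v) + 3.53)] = (-4.8875*cos(v)^2 + 3.91*cos(v) + 4.0625)*sin(v)/(15.2881*cos(v)^4 - 5.474*cos(v)^3 + 28.0946*cos(v)^2 - 4.942*cos(v) + 12.4609)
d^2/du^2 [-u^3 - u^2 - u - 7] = -6*u - 2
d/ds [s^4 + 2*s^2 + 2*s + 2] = 4*s^3 + 4*s + 2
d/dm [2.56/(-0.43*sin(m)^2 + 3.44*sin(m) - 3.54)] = (2.2016*sin(m) - 8.8064)*cos(m)/(0.43*sin(m)^2 - 3.44*sin(m) + 3.54)^2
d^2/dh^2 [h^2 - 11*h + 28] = 2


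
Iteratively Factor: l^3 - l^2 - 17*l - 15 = (l + 3)*(l^2 - 4*l - 5) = (l + 1)*(l + 3)*(l - 5)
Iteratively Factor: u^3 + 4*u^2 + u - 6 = (u - 1)*(u^2 + 5*u + 6) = (u - 1)*(u + 3)*(u + 2)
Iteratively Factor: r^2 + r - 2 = (r - 1)*(r + 2)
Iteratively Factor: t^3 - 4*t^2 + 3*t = (t)*(t^2 - 4*t + 3) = t*(t - 3)*(t - 1)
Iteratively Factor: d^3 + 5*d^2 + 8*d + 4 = (d + 1)*(d^2 + 4*d + 4) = (d + 1)*(d + 2)*(d + 2)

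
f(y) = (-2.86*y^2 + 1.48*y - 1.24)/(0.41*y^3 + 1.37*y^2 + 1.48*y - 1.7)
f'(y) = (1.48 - 5.72*y)/(0.41*y^3 + 1.37*y^2 + 1.48*y - 1.7) + (-2.86*y^2 + 1.48*y - 1.24)*(-1.23*y^2 - 2.74*y - 1.48)/(0.41*y^3 + 1.37*y^2 + 1.48*y - 1.7)^2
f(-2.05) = 6.49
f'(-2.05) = -2.59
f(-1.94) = 6.18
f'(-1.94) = -3.19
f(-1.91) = 6.08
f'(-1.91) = -3.33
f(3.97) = -0.79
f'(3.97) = 0.07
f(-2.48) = 7.04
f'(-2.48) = 0.05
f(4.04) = -0.78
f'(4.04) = 0.07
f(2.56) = -0.90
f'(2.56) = 0.10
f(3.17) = -0.85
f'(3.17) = 0.08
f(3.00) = -0.86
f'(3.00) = 0.09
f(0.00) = 0.73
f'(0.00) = -0.24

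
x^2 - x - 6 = (x - 3)*(x + 2)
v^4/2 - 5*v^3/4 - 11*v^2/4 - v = v*(v/2 + 1/2)*(v - 4)*(v + 1/2)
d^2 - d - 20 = (d - 5)*(d + 4)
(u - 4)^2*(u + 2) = u^3 - 6*u^2 + 32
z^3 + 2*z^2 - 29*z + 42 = (z - 3)*(z - 2)*(z + 7)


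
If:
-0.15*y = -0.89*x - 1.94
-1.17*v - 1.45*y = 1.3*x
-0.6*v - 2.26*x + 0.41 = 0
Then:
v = 14.08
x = -3.56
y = -8.17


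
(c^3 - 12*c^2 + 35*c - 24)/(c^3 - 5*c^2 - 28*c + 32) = (c - 3)/(c + 4)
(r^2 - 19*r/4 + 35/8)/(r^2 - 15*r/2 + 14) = (r - 5/4)/(r - 4)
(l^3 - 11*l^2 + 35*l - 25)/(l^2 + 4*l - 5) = (l^2 - 10*l + 25)/(l + 5)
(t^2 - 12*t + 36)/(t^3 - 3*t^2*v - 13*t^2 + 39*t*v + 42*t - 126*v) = (t - 6)/(t^2 - 3*t*v - 7*t + 21*v)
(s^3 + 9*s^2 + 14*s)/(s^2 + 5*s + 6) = s*(s + 7)/(s + 3)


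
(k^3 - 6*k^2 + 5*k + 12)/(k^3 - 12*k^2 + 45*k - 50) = (k^3 - 6*k^2 + 5*k + 12)/(k^3 - 12*k^2 + 45*k - 50)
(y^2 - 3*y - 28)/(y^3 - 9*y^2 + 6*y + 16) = (y^2 - 3*y - 28)/(y^3 - 9*y^2 + 6*y + 16)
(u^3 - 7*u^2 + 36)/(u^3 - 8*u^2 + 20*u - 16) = (u^3 - 7*u^2 + 36)/(u^3 - 8*u^2 + 20*u - 16)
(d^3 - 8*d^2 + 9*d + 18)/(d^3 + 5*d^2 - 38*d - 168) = (d^2 - 2*d - 3)/(d^2 + 11*d + 28)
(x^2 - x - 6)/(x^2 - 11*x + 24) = (x + 2)/(x - 8)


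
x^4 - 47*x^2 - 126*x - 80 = (x - 8)*(x + 1)*(x + 2)*(x + 5)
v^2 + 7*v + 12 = (v + 3)*(v + 4)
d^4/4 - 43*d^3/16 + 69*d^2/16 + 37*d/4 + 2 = (d/4 + 1/4)*(d - 8)*(d - 4)*(d + 1/4)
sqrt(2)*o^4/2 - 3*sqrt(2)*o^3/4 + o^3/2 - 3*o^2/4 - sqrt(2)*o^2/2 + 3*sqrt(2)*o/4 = o*(o - 3/2)*(o - sqrt(2)/2)*(sqrt(2)*o/2 + 1)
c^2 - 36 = (c - 6)*(c + 6)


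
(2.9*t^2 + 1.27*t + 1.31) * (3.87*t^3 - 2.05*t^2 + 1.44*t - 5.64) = 11.223*t^5 - 1.0301*t^4 + 6.6422*t^3 - 17.2127*t^2 - 5.2764*t - 7.3884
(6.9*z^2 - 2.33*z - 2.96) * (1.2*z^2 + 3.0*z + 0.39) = 8.28*z^4 + 17.904*z^3 - 7.851*z^2 - 9.7887*z - 1.1544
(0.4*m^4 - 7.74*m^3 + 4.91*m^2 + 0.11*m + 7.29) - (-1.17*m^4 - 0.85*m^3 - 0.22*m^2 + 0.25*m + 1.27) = 1.57*m^4 - 6.89*m^3 + 5.13*m^2 - 0.14*m + 6.02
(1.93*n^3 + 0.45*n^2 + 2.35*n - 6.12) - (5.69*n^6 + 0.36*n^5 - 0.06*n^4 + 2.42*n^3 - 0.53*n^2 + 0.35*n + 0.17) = -5.69*n^6 - 0.36*n^5 + 0.06*n^4 - 0.49*n^3 + 0.98*n^2 + 2.0*n - 6.29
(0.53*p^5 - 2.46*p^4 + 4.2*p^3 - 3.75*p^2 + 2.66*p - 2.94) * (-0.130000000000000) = -0.0689*p^5 + 0.3198*p^4 - 0.546*p^3 + 0.4875*p^2 - 0.3458*p + 0.3822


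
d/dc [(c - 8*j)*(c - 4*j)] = 2*c - 12*j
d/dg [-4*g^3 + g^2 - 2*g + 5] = -12*g^2 + 2*g - 2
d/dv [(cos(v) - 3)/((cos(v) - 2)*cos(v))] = (sin(v) + 6*sin(v)/cos(v)^2 - 6*tan(v))/(cos(v) - 2)^2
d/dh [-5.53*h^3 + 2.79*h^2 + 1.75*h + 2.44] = -16.59*h^2 + 5.58*h + 1.75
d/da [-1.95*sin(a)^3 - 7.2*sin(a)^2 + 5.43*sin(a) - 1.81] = (-5.85*sin(a)^2 - 14.4*sin(a) + 5.43)*cos(a)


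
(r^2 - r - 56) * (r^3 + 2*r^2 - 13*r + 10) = r^5 + r^4 - 71*r^3 - 89*r^2 + 718*r - 560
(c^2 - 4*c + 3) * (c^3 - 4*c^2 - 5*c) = c^5 - 8*c^4 + 14*c^3 + 8*c^2 - 15*c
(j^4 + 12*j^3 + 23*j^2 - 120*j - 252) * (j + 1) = j^5 + 13*j^4 + 35*j^3 - 97*j^2 - 372*j - 252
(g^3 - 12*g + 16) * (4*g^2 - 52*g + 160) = 4*g^5 - 52*g^4 + 112*g^3 + 688*g^2 - 2752*g + 2560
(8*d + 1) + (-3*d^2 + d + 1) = -3*d^2 + 9*d + 2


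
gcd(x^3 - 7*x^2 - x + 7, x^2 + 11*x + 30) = 1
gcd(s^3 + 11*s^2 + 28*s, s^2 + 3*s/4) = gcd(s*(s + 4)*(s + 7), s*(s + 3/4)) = s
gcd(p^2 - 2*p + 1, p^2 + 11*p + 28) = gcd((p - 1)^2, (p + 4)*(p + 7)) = 1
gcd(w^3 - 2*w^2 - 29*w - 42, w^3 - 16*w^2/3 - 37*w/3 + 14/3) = w^2 - 5*w - 14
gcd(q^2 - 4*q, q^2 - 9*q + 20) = q - 4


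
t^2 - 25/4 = (t - 5/2)*(t + 5/2)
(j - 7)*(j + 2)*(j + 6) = j^3 + j^2 - 44*j - 84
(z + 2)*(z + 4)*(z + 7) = z^3 + 13*z^2 + 50*z + 56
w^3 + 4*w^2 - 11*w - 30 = (w - 3)*(w + 2)*(w + 5)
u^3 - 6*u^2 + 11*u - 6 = (u - 3)*(u - 2)*(u - 1)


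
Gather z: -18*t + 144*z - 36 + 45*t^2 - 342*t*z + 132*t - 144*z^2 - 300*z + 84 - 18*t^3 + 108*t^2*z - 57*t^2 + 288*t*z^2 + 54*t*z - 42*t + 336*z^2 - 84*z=-18*t^3 - 12*t^2 + 72*t + z^2*(288*t + 192) + z*(108*t^2 - 288*t - 240) + 48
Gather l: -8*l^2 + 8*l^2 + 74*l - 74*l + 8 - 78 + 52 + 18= 0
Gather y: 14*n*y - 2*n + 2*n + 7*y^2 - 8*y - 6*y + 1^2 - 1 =7*y^2 + y*(14*n - 14)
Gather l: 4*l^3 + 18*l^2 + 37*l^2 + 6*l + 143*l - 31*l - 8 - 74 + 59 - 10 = 4*l^3 + 55*l^2 + 118*l - 33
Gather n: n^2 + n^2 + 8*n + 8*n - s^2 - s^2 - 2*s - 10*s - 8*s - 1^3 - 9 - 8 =2*n^2 + 16*n - 2*s^2 - 20*s - 18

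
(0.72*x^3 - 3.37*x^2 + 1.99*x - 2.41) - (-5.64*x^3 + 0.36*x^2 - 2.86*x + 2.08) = 6.36*x^3 - 3.73*x^2 + 4.85*x - 4.49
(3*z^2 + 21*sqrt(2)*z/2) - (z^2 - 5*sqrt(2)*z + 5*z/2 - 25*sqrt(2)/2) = 2*z^2 - 5*z/2 + 31*sqrt(2)*z/2 + 25*sqrt(2)/2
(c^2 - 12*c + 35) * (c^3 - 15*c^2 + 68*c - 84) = c^5 - 27*c^4 + 283*c^3 - 1425*c^2 + 3388*c - 2940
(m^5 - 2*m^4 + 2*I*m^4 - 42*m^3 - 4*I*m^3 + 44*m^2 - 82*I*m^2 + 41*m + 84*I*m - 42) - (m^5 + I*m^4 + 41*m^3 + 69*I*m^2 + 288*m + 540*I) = -2*m^4 + I*m^4 - 83*m^3 - 4*I*m^3 + 44*m^2 - 151*I*m^2 - 247*m + 84*I*m - 42 - 540*I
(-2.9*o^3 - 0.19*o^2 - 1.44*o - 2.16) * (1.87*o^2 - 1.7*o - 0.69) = -5.423*o^5 + 4.5747*o^4 - 0.3688*o^3 - 1.4601*o^2 + 4.6656*o + 1.4904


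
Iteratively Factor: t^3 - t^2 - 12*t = (t - 4)*(t^2 + 3*t) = t*(t - 4)*(t + 3)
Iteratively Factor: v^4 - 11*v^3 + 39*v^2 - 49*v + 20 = (v - 1)*(v^3 - 10*v^2 + 29*v - 20) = (v - 4)*(v - 1)*(v^2 - 6*v + 5) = (v - 4)*(v - 1)^2*(v - 5)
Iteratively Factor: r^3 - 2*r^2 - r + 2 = (r - 1)*(r^2 - r - 2) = (r - 1)*(r + 1)*(r - 2)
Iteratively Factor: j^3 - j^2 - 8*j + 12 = (j - 2)*(j^2 + j - 6) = (j - 2)*(j + 3)*(j - 2)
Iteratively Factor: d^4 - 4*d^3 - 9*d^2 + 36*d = (d - 4)*(d^3 - 9*d) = d*(d - 4)*(d^2 - 9) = d*(d - 4)*(d + 3)*(d - 3)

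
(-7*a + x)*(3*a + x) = -21*a^2 - 4*a*x + x^2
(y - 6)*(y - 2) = y^2 - 8*y + 12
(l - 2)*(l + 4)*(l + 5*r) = l^3 + 5*l^2*r + 2*l^2 + 10*l*r - 8*l - 40*r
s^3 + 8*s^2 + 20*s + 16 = (s + 2)^2*(s + 4)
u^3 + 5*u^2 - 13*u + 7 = (u - 1)^2*(u + 7)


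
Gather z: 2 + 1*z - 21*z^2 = -21*z^2 + z + 2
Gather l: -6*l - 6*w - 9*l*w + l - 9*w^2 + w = l*(-9*w - 5) - 9*w^2 - 5*w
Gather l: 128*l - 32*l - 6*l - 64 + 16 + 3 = 90*l - 45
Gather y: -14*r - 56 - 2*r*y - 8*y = -14*r + y*(-2*r - 8) - 56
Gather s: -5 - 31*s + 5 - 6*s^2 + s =-6*s^2 - 30*s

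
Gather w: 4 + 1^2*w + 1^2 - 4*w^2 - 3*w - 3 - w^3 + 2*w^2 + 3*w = -w^3 - 2*w^2 + w + 2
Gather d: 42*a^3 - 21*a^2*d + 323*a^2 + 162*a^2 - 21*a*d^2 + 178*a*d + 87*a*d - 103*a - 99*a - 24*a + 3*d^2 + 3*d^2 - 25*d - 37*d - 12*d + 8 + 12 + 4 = 42*a^3 + 485*a^2 - 226*a + d^2*(6 - 21*a) + d*(-21*a^2 + 265*a - 74) + 24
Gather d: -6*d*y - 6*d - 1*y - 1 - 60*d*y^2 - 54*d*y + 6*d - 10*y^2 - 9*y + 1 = d*(-60*y^2 - 60*y) - 10*y^2 - 10*y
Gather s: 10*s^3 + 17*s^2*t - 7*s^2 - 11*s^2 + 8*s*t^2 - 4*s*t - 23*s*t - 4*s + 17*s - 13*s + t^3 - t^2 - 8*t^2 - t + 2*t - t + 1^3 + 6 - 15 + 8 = 10*s^3 + s^2*(17*t - 18) + s*(8*t^2 - 27*t) + t^3 - 9*t^2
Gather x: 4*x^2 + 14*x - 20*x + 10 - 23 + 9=4*x^2 - 6*x - 4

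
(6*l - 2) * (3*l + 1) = 18*l^2 - 2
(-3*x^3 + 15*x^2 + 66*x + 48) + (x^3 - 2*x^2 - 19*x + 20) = -2*x^3 + 13*x^2 + 47*x + 68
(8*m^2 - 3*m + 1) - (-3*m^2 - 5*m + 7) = 11*m^2 + 2*m - 6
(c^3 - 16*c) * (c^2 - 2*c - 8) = c^5 - 2*c^4 - 24*c^3 + 32*c^2 + 128*c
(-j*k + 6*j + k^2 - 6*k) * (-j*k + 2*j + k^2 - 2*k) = j^2*k^2 - 8*j^2*k + 12*j^2 - 2*j*k^3 + 16*j*k^2 - 24*j*k + k^4 - 8*k^3 + 12*k^2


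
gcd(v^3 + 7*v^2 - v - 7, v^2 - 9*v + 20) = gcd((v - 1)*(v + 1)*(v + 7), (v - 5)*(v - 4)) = 1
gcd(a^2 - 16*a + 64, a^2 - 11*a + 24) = a - 8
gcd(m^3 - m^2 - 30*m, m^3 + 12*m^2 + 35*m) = m^2 + 5*m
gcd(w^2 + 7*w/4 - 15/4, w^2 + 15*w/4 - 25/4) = w - 5/4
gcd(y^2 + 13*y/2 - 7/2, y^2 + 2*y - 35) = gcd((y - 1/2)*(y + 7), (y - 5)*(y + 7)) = y + 7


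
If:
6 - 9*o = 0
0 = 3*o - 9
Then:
No Solution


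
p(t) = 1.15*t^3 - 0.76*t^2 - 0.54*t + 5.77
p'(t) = 3.45*t^2 - 1.52*t - 0.54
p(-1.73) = -1.52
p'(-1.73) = 12.42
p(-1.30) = 2.66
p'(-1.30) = 7.27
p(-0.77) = 5.21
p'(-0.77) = 2.68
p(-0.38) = 5.80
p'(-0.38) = 0.54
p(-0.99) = 4.44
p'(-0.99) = 4.35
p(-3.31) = -42.47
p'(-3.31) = 42.29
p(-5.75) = -234.88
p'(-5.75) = 122.27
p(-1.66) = -0.69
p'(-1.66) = 11.49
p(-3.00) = -30.50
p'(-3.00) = 35.07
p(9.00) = 777.70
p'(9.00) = 265.23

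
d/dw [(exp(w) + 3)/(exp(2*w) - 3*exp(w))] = (-exp(2*w) - 6*exp(w) + 9)*exp(-w)/(exp(2*w) - 6*exp(w) + 9)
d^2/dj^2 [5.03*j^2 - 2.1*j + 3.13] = 10.0600000000000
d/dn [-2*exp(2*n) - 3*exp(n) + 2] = (-4*exp(n) - 3)*exp(n)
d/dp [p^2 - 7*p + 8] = 2*p - 7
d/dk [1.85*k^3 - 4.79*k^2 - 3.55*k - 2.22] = 5.55*k^2 - 9.58*k - 3.55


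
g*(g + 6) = g^2 + 6*g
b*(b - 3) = b^2 - 3*b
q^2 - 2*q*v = q*(q - 2*v)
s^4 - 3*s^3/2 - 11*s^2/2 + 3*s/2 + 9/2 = (s - 3)*(s - 1)*(s + 1)*(s + 3/2)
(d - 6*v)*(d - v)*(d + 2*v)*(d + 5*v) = d^4 - 33*d^2*v^2 - 28*d*v^3 + 60*v^4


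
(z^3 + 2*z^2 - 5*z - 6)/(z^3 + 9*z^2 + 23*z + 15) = (z - 2)/(z + 5)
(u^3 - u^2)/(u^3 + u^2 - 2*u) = u/(u + 2)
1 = 1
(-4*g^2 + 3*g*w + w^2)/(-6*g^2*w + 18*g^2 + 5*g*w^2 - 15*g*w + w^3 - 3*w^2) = (4*g + w)/(6*g*w - 18*g + w^2 - 3*w)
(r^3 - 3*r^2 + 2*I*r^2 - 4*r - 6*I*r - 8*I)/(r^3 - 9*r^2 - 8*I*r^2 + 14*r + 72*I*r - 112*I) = (r^3 + r^2*(-3 + 2*I) + r*(-4 - 6*I) - 8*I)/(r^3 + r^2*(-9 - 8*I) + r*(14 + 72*I) - 112*I)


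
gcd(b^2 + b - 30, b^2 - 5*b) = b - 5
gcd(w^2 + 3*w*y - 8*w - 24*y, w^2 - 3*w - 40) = w - 8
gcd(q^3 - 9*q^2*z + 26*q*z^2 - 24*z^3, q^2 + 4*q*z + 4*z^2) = 1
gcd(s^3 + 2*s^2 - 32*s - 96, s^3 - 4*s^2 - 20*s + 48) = s^2 - 2*s - 24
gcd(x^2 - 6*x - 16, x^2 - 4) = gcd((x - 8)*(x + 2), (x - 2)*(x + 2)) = x + 2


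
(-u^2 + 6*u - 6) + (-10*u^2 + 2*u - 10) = -11*u^2 + 8*u - 16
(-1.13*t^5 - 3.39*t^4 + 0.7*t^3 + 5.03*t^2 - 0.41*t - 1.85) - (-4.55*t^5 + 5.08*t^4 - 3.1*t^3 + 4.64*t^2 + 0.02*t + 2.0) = 3.42*t^5 - 8.47*t^4 + 3.8*t^3 + 0.390000000000001*t^2 - 0.43*t - 3.85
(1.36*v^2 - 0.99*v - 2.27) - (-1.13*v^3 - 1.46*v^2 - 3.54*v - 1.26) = 1.13*v^3 + 2.82*v^2 + 2.55*v - 1.01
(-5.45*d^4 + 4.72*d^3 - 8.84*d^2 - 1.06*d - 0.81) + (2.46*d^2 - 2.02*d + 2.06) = -5.45*d^4 + 4.72*d^3 - 6.38*d^2 - 3.08*d + 1.25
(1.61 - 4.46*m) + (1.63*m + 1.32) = 2.93 - 2.83*m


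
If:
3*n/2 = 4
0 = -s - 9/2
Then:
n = 8/3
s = -9/2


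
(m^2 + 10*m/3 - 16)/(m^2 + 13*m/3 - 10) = (3*m - 8)/(3*m - 5)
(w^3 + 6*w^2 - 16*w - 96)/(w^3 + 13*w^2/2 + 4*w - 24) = 2*(w^2 + 2*w - 24)/(2*w^2 + 5*w - 12)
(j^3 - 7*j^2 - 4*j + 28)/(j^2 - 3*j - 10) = (j^2 - 9*j + 14)/(j - 5)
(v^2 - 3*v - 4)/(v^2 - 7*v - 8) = (v - 4)/(v - 8)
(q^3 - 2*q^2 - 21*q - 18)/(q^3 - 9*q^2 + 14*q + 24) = (q + 3)/(q - 4)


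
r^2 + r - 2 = (r - 1)*(r + 2)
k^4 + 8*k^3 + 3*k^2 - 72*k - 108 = (k - 3)*(k + 2)*(k + 3)*(k + 6)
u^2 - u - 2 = (u - 2)*(u + 1)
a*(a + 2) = a^2 + 2*a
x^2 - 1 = (x - 1)*(x + 1)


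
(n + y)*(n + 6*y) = n^2 + 7*n*y + 6*y^2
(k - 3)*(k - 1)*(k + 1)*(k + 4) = k^4 + k^3 - 13*k^2 - k + 12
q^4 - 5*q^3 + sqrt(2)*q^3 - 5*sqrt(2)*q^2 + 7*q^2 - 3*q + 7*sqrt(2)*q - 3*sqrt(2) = (q - 3)*(q - 1)^2*(q + sqrt(2))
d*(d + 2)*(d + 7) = d^3 + 9*d^2 + 14*d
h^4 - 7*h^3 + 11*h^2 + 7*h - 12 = (h - 4)*(h - 3)*(h - 1)*(h + 1)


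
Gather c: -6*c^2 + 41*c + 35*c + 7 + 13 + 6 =-6*c^2 + 76*c + 26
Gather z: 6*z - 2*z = 4*z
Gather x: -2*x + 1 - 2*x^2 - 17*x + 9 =-2*x^2 - 19*x + 10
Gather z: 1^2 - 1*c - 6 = -c - 5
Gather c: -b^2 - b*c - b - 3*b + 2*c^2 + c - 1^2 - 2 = -b^2 - 4*b + 2*c^2 + c*(1 - b) - 3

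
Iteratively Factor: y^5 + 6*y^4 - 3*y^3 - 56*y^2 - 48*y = (y - 3)*(y^4 + 9*y^3 + 24*y^2 + 16*y) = y*(y - 3)*(y^3 + 9*y^2 + 24*y + 16) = y*(y - 3)*(y + 4)*(y^2 + 5*y + 4) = y*(y - 3)*(y + 4)^2*(y + 1)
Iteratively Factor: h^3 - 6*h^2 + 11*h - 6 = (h - 2)*(h^2 - 4*h + 3) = (h - 2)*(h - 1)*(h - 3)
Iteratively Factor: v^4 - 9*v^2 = (v)*(v^3 - 9*v) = v*(v - 3)*(v^2 + 3*v) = v^2*(v - 3)*(v + 3)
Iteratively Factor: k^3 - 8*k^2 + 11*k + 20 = (k - 4)*(k^2 - 4*k - 5) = (k - 5)*(k - 4)*(k + 1)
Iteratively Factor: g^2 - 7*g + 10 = (g - 5)*(g - 2)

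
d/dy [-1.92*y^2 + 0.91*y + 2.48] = 0.91 - 3.84*y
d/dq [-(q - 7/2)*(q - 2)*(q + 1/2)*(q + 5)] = -4*q^3 + 83*q/2 - 99/4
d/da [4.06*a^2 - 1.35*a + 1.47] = 8.12*a - 1.35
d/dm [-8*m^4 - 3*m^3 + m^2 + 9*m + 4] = -32*m^3 - 9*m^2 + 2*m + 9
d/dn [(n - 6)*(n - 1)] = 2*n - 7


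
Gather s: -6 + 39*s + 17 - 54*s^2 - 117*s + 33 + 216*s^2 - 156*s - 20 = 162*s^2 - 234*s + 24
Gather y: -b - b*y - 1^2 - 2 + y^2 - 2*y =-b + y^2 + y*(-b - 2) - 3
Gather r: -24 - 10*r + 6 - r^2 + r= -r^2 - 9*r - 18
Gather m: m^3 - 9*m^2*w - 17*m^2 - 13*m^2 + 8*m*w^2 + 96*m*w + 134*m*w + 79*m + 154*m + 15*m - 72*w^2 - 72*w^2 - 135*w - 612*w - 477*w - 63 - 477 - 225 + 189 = m^3 + m^2*(-9*w - 30) + m*(8*w^2 + 230*w + 248) - 144*w^2 - 1224*w - 576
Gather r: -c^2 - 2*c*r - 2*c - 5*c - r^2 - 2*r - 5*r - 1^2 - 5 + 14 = -c^2 - 7*c - r^2 + r*(-2*c - 7) + 8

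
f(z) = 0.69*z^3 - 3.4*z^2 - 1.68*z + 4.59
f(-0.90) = 2.84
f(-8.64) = -679.73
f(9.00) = 217.08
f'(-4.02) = 59.11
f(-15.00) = -3063.96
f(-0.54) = 4.40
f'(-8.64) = 211.60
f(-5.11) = -167.67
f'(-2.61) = 30.17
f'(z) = 2.07*z^2 - 6.8*z - 1.68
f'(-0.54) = 2.60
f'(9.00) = 104.79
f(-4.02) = -88.43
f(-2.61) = -26.45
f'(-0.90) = 6.12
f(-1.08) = 1.57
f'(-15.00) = 566.07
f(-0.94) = 2.59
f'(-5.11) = 87.12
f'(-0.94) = 6.54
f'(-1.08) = 8.08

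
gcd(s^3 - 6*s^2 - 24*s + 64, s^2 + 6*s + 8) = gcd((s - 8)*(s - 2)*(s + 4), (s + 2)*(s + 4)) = s + 4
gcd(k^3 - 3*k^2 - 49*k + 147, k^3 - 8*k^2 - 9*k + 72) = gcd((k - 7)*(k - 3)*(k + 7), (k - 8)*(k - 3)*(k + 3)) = k - 3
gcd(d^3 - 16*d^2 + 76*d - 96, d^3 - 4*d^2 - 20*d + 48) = d^2 - 8*d + 12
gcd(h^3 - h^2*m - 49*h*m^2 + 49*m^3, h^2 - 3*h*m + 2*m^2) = h - m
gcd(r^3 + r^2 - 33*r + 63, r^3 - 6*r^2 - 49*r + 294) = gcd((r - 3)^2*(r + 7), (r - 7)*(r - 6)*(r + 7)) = r + 7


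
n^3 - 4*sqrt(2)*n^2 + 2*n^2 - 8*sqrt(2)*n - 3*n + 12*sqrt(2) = (n - 1)*(n + 3)*(n - 4*sqrt(2))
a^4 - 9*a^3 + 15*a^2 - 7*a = a*(a - 7)*(a - 1)^2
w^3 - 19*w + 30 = (w - 3)*(w - 2)*(w + 5)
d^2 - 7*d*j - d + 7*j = (d - 1)*(d - 7*j)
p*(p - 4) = p^2 - 4*p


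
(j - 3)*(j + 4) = j^2 + j - 12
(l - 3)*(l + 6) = l^2 + 3*l - 18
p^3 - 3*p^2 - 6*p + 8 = (p - 4)*(p - 1)*(p + 2)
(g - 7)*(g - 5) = g^2 - 12*g + 35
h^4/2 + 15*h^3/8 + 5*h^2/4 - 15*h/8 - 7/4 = (h/2 + 1)*(h - 1)*(h + 1)*(h + 7/4)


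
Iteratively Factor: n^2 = (n)*(n)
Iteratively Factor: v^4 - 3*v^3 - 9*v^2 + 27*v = (v - 3)*(v^3 - 9*v) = v*(v - 3)*(v^2 - 9) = v*(v - 3)*(v + 3)*(v - 3)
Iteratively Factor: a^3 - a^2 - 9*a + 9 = (a - 1)*(a^2 - 9) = (a - 3)*(a - 1)*(a + 3)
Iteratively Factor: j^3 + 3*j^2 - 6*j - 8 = (j - 2)*(j^2 + 5*j + 4) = (j - 2)*(j + 4)*(j + 1)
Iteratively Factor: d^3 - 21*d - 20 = (d + 1)*(d^2 - d - 20) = (d - 5)*(d + 1)*(d + 4)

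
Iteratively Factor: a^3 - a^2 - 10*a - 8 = (a + 1)*(a^2 - 2*a - 8) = (a + 1)*(a + 2)*(a - 4)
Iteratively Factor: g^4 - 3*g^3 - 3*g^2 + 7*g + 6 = (g + 1)*(g^3 - 4*g^2 + g + 6) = (g - 3)*(g + 1)*(g^2 - g - 2) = (g - 3)*(g + 1)^2*(g - 2)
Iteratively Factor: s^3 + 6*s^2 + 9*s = (s + 3)*(s^2 + 3*s) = s*(s + 3)*(s + 3)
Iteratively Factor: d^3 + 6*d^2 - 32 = (d + 4)*(d^2 + 2*d - 8) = (d + 4)^2*(d - 2)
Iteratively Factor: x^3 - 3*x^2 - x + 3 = (x + 1)*(x^2 - 4*x + 3) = (x - 1)*(x + 1)*(x - 3)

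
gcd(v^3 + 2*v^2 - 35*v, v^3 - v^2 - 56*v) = v^2 + 7*v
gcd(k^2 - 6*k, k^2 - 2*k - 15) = 1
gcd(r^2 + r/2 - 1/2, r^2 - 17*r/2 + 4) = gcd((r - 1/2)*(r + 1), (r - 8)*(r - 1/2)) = r - 1/2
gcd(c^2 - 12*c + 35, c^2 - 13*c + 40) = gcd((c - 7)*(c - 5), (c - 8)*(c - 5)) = c - 5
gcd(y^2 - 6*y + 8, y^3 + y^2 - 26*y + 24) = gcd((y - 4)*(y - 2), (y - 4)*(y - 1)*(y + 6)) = y - 4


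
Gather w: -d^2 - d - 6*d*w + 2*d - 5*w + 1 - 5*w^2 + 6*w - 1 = -d^2 + d - 5*w^2 + w*(1 - 6*d)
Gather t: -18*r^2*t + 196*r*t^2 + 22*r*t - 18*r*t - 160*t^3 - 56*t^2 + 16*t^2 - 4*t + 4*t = -160*t^3 + t^2*(196*r - 40) + t*(-18*r^2 + 4*r)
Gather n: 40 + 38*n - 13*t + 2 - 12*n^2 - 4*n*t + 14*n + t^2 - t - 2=-12*n^2 + n*(52 - 4*t) + t^2 - 14*t + 40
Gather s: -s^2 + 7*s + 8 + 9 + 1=-s^2 + 7*s + 18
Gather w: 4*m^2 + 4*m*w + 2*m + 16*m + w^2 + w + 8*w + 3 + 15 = 4*m^2 + 18*m + w^2 + w*(4*m + 9) + 18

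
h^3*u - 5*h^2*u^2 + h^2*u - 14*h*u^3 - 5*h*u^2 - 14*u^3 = (h - 7*u)*(h + 2*u)*(h*u + u)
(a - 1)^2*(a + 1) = a^3 - a^2 - a + 1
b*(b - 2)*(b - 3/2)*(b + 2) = b^4 - 3*b^3/2 - 4*b^2 + 6*b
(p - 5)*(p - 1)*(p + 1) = p^3 - 5*p^2 - p + 5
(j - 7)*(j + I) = j^2 - 7*j + I*j - 7*I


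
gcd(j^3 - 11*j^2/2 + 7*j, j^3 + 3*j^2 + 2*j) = j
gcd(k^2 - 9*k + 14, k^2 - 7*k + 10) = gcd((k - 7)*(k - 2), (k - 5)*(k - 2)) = k - 2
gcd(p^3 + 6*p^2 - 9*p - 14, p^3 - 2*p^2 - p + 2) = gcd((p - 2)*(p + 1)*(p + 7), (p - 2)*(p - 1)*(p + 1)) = p^2 - p - 2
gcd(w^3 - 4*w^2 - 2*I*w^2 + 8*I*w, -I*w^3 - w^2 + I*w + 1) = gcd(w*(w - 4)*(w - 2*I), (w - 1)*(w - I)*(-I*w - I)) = 1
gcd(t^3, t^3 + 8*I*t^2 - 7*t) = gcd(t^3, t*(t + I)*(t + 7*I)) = t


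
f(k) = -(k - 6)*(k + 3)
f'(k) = 3 - 2*k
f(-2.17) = 6.78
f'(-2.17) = 7.34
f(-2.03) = 7.79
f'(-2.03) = 7.06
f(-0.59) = 15.88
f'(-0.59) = 4.18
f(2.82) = 18.51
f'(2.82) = -2.64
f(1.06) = 20.06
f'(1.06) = 0.88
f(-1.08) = 13.59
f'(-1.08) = 5.16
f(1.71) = 20.21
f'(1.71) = -0.42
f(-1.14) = 13.28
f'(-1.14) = 5.28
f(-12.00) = -162.00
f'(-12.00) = 27.00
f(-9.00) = -90.00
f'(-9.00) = 21.00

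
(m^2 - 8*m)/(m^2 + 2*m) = (m - 8)/(m + 2)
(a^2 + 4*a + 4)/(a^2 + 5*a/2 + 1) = 2*(a + 2)/(2*a + 1)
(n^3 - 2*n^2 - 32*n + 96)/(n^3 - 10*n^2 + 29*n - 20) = (n^2 + 2*n - 24)/(n^2 - 6*n + 5)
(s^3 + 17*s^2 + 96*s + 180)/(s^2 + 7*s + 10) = (s^2 + 12*s + 36)/(s + 2)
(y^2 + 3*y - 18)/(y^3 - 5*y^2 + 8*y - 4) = (y^2 + 3*y - 18)/(y^3 - 5*y^2 + 8*y - 4)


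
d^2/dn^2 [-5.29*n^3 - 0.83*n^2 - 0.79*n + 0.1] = -31.74*n - 1.66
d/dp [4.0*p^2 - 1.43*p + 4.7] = 8.0*p - 1.43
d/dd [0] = 0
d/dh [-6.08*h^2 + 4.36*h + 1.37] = 4.36 - 12.16*h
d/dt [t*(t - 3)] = 2*t - 3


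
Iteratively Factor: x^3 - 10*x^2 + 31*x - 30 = (x - 3)*(x^2 - 7*x + 10) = (x - 5)*(x - 3)*(x - 2)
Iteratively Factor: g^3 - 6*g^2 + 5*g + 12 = (g - 4)*(g^2 - 2*g - 3) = (g - 4)*(g + 1)*(g - 3)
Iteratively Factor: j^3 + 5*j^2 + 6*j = (j + 3)*(j^2 + 2*j) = j*(j + 3)*(j + 2)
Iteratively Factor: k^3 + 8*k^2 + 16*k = (k)*(k^2 + 8*k + 16) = k*(k + 4)*(k + 4)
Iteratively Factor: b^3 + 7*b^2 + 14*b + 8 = (b + 4)*(b^2 + 3*b + 2) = (b + 2)*(b + 4)*(b + 1)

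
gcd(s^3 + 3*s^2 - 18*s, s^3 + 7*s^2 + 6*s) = s^2 + 6*s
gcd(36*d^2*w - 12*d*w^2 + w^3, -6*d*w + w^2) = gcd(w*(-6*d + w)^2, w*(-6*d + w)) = -6*d*w + w^2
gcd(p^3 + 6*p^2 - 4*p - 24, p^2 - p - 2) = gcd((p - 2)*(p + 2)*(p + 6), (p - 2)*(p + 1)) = p - 2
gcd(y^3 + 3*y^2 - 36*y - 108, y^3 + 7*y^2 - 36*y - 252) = y^2 - 36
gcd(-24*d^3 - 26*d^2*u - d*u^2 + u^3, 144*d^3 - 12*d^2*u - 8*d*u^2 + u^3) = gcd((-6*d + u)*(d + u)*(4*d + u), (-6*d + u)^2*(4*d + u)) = -24*d^2 - 2*d*u + u^2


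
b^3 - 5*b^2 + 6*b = b*(b - 3)*(b - 2)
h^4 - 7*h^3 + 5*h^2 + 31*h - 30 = (h - 5)*(h - 3)*(h - 1)*(h + 2)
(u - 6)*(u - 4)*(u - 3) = u^3 - 13*u^2 + 54*u - 72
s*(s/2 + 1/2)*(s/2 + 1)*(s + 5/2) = s^4/4 + 11*s^3/8 + 19*s^2/8 + 5*s/4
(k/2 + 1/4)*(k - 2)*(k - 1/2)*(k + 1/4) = k^4/2 - 7*k^3/8 - 3*k^2/8 + 7*k/32 + 1/16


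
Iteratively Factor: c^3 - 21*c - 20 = (c - 5)*(c^2 + 5*c + 4) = (c - 5)*(c + 1)*(c + 4)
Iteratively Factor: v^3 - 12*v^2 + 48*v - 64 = (v - 4)*(v^2 - 8*v + 16) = (v - 4)^2*(v - 4)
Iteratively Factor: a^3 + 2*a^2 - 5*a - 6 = (a - 2)*(a^2 + 4*a + 3) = (a - 2)*(a + 1)*(a + 3)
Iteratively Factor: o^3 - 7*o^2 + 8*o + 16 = (o - 4)*(o^2 - 3*o - 4) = (o - 4)^2*(o + 1)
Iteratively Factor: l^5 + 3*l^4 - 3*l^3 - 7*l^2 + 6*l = (l + 3)*(l^4 - 3*l^2 + 2*l) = (l - 1)*(l + 3)*(l^3 + l^2 - 2*l) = l*(l - 1)*(l + 3)*(l^2 + l - 2) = l*(l - 1)^2*(l + 3)*(l + 2)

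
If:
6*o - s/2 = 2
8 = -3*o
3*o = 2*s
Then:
No Solution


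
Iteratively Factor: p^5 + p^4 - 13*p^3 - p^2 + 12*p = (p - 3)*(p^4 + 4*p^3 - p^2 - 4*p) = (p - 3)*(p - 1)*(p^3 + 5*p^2 + 4*p) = (p - 3)*(p - 1)*(p + 1)*(p^2 + 4*p) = (p - 3)*(p - 1)*(p + 1)*(p + 4)*(p)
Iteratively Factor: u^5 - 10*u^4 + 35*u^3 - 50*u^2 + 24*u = (u - 1)*(u^4 - 9*u^3 + 26*u^2 - 24*u) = (u - 2)*(u - 1)*(u^3 - 7*u^2 + 12*u) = (u - 3)*(u - 2)*(u - 1)*(u^2 - 4*u) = u*(u - 3)*(u - 2)*(u - 1)*(u - 4)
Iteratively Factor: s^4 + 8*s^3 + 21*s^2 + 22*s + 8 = (s + 4)*(s^3 + 4*s^2 + 5*s + 2) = (s + 1)*(s + 4)*(s^2 + 3*s + 2) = (s + 1)^2*(s + 4)*(s + 2)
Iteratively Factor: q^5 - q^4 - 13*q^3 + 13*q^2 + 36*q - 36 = (q - 3)*(q^4 + 2*q^3 - 7*q^2 - 8*q + 12) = (q - 3)*(q + 2)*(q^3 - 7*q + 6) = (q - 3)*(q + 2)*(q + 3)*(q^2 - 3*q + 2) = (q - 3)*(q - 2)*(q + 2)*(q + 3)*(q - 1)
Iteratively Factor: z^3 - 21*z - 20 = (z + 1)*(z^2 - z - 20) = (z - 5)*(z + 1)*(z + 4)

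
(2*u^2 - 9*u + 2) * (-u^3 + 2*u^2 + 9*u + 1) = -2*u^5 + 13*u^4 - 2*u^3 - 75*u^2 + 9*u + 2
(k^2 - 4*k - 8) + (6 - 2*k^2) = -k^2 - 4*k - 2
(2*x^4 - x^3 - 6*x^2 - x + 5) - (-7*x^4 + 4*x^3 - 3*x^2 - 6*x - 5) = 9*x^4 - 5*x^3 - 3*x^2 + 5*x + 10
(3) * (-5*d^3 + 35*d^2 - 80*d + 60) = -15*d^3 + 105*d^2 - 240*d + 180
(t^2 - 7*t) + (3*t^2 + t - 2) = 4*t^2 - 6*t - 2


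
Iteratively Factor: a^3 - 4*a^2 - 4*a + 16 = (a + 2)*(a^2 - 6*a + 8) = (a - 4)*(a + 2)*(a - 2)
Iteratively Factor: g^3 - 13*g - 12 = (g + 3)*(g^2 - 3*g - 4) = (g - 4)*(g + 3)*(g + 1)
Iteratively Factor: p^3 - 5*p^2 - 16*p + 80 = (p - 5)*(p^2 - 16) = (p - 5)*(p - 4)*(p + 4)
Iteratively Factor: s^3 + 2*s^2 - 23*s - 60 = (s + 3)*(s^2 - s - 20) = (s + 3)*(s + 4)*(s - 5)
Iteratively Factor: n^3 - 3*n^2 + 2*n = (n - 1)*(n^2 - 2*n) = (n - 2)*(n - 1)*(n)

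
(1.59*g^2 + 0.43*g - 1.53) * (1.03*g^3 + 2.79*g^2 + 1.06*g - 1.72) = 1.6377*g^5 + 4.879*g^4 + 1.3092*g^3 - 6.5477*g^2 - 2.3614*g + 2.6316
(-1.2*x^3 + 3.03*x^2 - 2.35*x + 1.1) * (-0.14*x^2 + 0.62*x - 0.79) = 0.168*x^5 - 1.1682*x^4 + 3.1556*x^3 - 4.0047*x^2 + 2.5385*x - 0.869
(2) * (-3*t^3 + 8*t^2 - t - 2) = -6*t^3 + 16*t^2 - 2*t - 4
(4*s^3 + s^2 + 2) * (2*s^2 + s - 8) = 8*s^5 + 6*s^4 - 31*s^3 - 4*s^2 + 2*s - 16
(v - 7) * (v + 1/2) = v^2 - 13*v/2 - 7/2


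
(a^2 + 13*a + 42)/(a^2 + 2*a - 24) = (a + 7)/(a - 4)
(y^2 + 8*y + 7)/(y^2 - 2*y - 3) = (y + 7)/(y - 3)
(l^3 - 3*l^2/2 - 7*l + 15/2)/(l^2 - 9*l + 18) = (2*l^2 + 3*l - 5)/(2*(l - 6))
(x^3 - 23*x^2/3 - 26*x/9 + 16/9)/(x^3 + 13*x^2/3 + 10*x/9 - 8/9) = (x - 8)/(x + 4)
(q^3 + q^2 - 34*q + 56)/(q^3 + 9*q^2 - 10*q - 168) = (q - 2)/(q + 6)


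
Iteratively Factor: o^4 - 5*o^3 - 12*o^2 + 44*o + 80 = (o + 2)*(o^3 - 7*o^2 + 2*o + 40) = (o + 2)^2*(o^2 - 9*o + 20) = (o - 5)*(o + 2)^2*(o - 4)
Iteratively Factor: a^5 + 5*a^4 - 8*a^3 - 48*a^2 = (a + 4)*(a^4 + a^3 - 12*a^2) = (a + 4)^2*(a^3 - 3*a^2) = (a - 3)*(a + 4)^2*(a^2) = a*(a - 3)*(a + 4)^2*(a)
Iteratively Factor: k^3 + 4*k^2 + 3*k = (k)*(k^2 + 4*k + 3) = k*(k + 1)*(k + 3)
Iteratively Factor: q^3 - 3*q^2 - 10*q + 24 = (q - 4)*(q^2 + q - 6) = (q - 4)*(q + 3)*(q - 2)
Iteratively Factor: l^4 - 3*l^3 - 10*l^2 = (l)*(l^3 - 3*l^2 - 10*l) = l*(l - 5)*(l^2 + 2*l) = l*(l - 5)*(l + 2)*(l)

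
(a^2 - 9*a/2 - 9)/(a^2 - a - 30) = (a + 3/2)/(a + 5)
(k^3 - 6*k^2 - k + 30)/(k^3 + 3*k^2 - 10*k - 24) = (k - 5)/(k + 4)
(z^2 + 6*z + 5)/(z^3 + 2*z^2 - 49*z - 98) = (z^2 + 6*z + 5)/(z^3 + 2*z^2 - 49*z - 98)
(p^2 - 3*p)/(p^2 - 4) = p*(p - 3)/(p^2 - 4)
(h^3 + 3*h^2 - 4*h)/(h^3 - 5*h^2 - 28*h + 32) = h/(h - 8)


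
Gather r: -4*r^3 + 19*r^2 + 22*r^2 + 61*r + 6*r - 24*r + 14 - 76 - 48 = -4*r^3 + 41*r^2 + 43*r - 110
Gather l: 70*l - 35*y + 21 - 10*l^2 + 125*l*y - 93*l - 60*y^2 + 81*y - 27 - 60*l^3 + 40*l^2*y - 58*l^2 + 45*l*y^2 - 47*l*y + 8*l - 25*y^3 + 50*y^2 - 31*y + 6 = -60*l^3 + l^2*(40*y - 68) + l*(45*y^2 + 78*y - 15) - 25*y^3 - 10*y^2 + 15*y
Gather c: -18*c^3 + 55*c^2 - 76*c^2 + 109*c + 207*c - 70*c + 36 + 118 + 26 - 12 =-18*c^3 - 21*c^2 + 246*c + 168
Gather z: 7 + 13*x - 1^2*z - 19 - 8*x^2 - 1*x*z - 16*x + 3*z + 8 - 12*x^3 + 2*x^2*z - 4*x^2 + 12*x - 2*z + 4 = -12*x^3 - 12*x^2 + 9*x + z*(2*x^2 - x)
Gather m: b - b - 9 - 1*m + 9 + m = 0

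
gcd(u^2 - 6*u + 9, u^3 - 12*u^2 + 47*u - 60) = u - 3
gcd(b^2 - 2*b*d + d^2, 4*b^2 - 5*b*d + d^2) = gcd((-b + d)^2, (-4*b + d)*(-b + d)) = b - d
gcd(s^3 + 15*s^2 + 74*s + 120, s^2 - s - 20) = s + 4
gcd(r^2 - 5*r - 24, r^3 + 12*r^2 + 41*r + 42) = r + 3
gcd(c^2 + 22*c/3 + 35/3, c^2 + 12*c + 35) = c + 5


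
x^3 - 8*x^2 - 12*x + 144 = (x - 6)^2*(x + 4)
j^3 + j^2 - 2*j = j*(j - 1)*(j + 2)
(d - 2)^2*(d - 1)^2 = d^4 - 6*d^3 + 13*d^2 - 12*d + 4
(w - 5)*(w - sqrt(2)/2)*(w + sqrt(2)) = w^3 - 5*w^2 + sqrt(2)*w^2/2 - 5*sqrt(2)*w/2 - w + 5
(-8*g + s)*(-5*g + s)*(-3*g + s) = -120*g^3 + 79*g^2*s - 16*g*s^2 + s^3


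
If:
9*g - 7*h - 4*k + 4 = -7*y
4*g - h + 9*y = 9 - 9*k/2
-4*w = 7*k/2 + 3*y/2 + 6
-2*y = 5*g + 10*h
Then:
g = 8/33 - 1492*y/1485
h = 449*y/1485 - 4/33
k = 58/33 - 1544*y/1485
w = 6353*y/11880 - 401/132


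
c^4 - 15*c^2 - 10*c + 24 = (c - 4)*(c - 1)*(c + 2)*(c + 3)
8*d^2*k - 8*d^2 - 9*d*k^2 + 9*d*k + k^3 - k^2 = (-8*d + k)*(-d + k)*(k - 1)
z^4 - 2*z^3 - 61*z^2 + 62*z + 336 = (z - 8)*(z - 3)*(z + 2)*(z + 7)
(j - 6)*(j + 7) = j^2 + j - 42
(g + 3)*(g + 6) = g^2 + 9*g + 18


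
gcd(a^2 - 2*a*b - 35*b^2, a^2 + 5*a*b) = a + 5*b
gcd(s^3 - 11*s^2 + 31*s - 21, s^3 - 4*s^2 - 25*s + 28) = s^2 - 8*s + 7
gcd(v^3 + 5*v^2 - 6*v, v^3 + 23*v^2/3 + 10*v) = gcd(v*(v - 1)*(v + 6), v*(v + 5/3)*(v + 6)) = v^2 + 6*v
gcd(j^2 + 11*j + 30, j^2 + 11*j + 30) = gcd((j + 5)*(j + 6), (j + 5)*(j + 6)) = j^2 + 11*j + 30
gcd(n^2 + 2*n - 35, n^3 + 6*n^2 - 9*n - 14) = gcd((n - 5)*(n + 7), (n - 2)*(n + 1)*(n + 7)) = n + 7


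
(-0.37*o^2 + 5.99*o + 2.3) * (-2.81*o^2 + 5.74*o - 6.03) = 1.0397*o^4 - 18.9557*o^3 + 30.1507*o^2 - 22.9177*o - 13.869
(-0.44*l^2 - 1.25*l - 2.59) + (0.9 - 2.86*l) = -0.44*l^2 - 4.11*l - 1.69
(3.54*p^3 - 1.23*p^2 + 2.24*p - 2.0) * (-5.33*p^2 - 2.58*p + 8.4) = -18.8682*p^5 - 2.5773*p^4 + 20.9702*p^3 - 5.4512*p^2 + 23.976*p - 16.8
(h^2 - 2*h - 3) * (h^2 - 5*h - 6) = h^4 - 7*h^3 + h^2 + 27*h + 18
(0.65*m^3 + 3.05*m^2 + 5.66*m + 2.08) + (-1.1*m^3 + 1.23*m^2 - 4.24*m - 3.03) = -0.45*m^3 + 4.28*m^2 + 1.42*m - 0.95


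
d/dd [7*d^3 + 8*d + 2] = 21*d^2 + 8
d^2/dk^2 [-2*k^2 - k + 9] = -4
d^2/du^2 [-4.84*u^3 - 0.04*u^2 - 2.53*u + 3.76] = -29.04*u - 0.08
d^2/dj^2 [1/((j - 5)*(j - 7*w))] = 2*((j - 5)^2 + (j - 5)*(j - 7*w) + (j - 7*w)^2)/((j - 5)^3*(j - 7*w)^3)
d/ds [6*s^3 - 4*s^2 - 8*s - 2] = 18*s^2 - 8*s - 8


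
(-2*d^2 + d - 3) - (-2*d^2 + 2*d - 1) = -d - 2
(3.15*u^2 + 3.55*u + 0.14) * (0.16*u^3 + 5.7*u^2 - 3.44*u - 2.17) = 0.504*u^5 + 18.523*u^4 + 9.4214*u^3 - 18.2495*u^2 - 8.1851*u - 0.3038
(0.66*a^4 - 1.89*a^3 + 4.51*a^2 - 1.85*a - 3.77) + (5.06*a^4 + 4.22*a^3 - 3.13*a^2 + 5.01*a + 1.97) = 5.72*a^4 + 2.33*a^3 + 1.38*a^2 + 3.16*a - 1.8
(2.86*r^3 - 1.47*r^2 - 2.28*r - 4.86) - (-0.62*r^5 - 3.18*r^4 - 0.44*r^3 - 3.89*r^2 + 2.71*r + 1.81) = 0.62*r^5 + 3.18*r^4 + 3.3*r^3 + 2.42*r^2 - 4.99*r - 6.67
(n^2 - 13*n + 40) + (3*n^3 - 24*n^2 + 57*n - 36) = 3*n^3 - 23*n^2 + 44*n + 4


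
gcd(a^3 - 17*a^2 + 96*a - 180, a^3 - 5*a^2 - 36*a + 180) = a^2 - 11*a + 30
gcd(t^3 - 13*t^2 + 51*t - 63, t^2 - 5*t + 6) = t - 3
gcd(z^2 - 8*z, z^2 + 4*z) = z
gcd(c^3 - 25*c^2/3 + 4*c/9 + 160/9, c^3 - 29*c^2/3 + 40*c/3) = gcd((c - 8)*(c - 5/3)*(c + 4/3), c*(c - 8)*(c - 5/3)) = c^2 - 29*c/3 + 40/3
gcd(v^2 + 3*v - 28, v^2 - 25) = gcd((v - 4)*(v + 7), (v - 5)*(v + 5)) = 1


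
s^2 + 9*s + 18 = (s + 3)*(s + 6)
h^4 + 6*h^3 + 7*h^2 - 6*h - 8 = (h - 1)*(h + 1)*(h + 2)*(h + 4)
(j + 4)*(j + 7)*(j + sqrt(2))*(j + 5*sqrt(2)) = j^4 + 6*sqrt(2)*j^3 + 11*j^3 + 38*j^2 + 66*sqrt(2)*j^2 + 110*j + 168*sqrt(2)*j + 280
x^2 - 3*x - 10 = (x - 5)*(x + 2)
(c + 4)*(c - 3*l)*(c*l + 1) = c^3*l - 3*c^2*l^2 + 4*c^2*l + c^2 - 12*c*l^2 - 3*c*l + 4*c - 12*l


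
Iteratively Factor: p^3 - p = (p)*(p^2 - 1) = p*(p + 1)*(p - 1)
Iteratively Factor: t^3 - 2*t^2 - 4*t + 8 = (t + 2)*(t^2 - 4*t + 4) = (t - 2)*(t + 2)*(t - 2)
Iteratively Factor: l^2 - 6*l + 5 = (l - 1)*(l - 5)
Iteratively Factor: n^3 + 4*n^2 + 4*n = (n)*(n^2 + 4*n + 4) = n*(n + 2)*(n + 2)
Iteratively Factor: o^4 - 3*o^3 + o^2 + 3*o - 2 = (o - 1)*(o^3 - 2*o^2 - o + 2) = (o - 1)*(o + 1)*(o^2 - 3*o + 2) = (o - 2)*(o - 1)*(o + 1)*(o - 1)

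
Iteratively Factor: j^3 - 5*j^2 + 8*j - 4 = (j - 2)*(j^2 - 3*j + 2) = (j - 2)*(j - 1)*(j - 2)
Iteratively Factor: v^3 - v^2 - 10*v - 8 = (v - 4)*(v^2 + 3*v + 2) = (v - 4)*(v + 2)*(v + 1)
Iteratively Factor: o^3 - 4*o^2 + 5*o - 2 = (o - 2)*(o^2 - 2*o + 1) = (o - 2)*(o - 1)*(o - 1)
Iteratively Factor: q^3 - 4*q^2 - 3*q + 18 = (q + 2)*(q^2 - 6*q + 9) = (q - 3)*(q + 2)*(q - 3)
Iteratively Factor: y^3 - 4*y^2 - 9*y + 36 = (y - 3)*(y^2 - y - 12) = (y - 3)*(y + 3)*(y - 4)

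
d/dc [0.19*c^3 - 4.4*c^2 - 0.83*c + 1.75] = 0.57*c^2 - 8.8*c - 0.83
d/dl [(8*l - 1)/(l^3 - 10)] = (-16*l^3 + 3*l^2 - 80)/(l^6 - 20*l^3 + 100)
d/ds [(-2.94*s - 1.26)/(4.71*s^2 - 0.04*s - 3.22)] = (13.8474*s^2 + 11.8692*s + 9.4164)/(22.1841*s^4 - 0.3768*s^3 - 30.3308*s^2 + 0.2576*s + 10.3684)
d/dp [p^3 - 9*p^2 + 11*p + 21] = 3*p^2 - 18*p + 11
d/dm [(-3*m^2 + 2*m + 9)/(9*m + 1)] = (-27*m^2 - 6*m - 79)/(81*m^2 + 18*m + 1)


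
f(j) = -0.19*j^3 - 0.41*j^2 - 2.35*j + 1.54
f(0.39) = 0.55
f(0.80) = -0.70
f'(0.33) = -2.68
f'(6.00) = -27.79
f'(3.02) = -10.03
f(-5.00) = 26.79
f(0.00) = 1.54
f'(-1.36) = -2.29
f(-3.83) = 15.20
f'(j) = -0.57*j^2 - 0.82*j - 2.35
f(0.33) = 0.71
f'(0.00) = -2.35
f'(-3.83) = -7.57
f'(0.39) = -2.76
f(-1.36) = 4.46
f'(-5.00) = -12.50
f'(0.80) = -3.37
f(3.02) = -14.53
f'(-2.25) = -3.39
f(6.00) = -68.36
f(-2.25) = 6.92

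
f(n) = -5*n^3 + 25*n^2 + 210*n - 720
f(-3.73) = -896.00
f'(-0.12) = 203.78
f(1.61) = -337.96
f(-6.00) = 0.00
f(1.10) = -465.40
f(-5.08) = -486.16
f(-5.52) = -276.46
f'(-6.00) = -630.00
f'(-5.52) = -523.06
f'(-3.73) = -185.19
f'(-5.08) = -431.10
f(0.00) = -720.00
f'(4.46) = 134.63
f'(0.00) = 210.00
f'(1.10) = 246.85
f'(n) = -15*n^2 + 50*n + 210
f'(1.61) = 251.62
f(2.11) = -212.57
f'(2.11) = 248.72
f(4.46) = 270.31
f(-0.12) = -744.83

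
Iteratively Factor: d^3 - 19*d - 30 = (d - 5)*(d^2 + 5*d + 6) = (d - 5)*(d + 2)*(d + 3)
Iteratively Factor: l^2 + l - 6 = (l + 3)*(l - 2)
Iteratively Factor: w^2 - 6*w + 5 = (w - 5)*(w - 1)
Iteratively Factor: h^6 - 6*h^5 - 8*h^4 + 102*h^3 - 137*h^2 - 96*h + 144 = (h - 3)*(h^5 - 3*h^4 - 17*h^3 + 51*h^2 + 16*h - 48) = (h - 3)*(h + 4)*(h^4 - 7*h^3 + 11*h^2 + 7*h - 12) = (h - 3)^2*(h + 4)*(h^3 - 4*h^2 - h + 4) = (h - 3)^2*(h + 1)*(h + 4)*(h^2 - 5*h + 4) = (h - 3)^2*(h - 1)*(h + 1)*(h + 4)*(h - 4)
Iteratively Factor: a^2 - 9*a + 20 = (a - 4)*(a - 5)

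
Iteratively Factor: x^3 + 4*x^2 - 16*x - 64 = (x + 4)*(x^2 - 16) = (x - 4)*(x + 4)*(x + 4)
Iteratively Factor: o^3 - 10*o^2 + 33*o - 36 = (o - 4)*(o^2 - 6*o + 9) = (o - 4)*(o - 3)*(o - 3)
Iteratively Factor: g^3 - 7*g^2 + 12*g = (g - 3)*(g^2 - 4*g) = g*(g - 3)*(g - 4)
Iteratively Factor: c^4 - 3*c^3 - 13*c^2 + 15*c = (c - 1)*(c^3 - 2*c^2 - 15*c) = (c - 1)*(c + 3)*(c^2 - 5*c) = c*(c - 1)*(c + 3)*(c - 5)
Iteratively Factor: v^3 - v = (v - 1)*(v^2 + v) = v*(v - 1)*(v + 1)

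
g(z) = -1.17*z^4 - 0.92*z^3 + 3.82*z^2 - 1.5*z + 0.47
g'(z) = -4.68*z^3 - 2.76*z^2 + 7.64*z - 1.5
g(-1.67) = 8.81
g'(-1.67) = -0.16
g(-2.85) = -20.12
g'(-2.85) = 62.65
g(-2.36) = 1.08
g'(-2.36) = 26.61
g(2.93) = -80.50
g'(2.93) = -120.53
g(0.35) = 0.36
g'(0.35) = 0.64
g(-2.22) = 4.27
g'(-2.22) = 19.14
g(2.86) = -72.38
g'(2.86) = -111.71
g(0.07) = 0.38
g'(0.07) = -0.98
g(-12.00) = -22102.81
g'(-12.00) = 7596.42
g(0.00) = 0.47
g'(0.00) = -1.50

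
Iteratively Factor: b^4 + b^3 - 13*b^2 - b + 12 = (b - 3)*(b^3 + 4*b^2 - b - 4) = (b - 3)*(b + 4)*(b^2 - 1) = (b - 3)*(b + 1)*(b + 4)*(b - 1)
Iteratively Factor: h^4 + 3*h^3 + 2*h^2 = (h + 2)*(h^3 + h^2) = h*(h + 2)*(h^2 + h) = h*(h + 1)*(h + 2)*(h)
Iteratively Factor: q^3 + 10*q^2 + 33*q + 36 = (q + 3)*(q^2 + 7*q + 12) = (q + 3)*(q + 4)*(q + 3)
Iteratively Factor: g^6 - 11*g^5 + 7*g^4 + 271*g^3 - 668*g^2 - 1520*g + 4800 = (g - 4)*(g^5 - 7*g^4 - 21*g^3 + 187*g^2 + 80*g - 1200) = (g - 5)*(g - 4)*(g^4 - 2*g^3 - 31*g^2 + 32*g + 240) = (g - 5)*(g - 4)*(g + 4)*(g^3 - 6*g^2 - 7*g + 60) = (g - 5)^2*(g - 4)*(g + 4)*(g^2 - g - 12) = (g - 5)^2*(g - 4)^2*(g + 4)*(g + 3)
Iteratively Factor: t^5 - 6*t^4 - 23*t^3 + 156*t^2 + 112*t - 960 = (t - 4)*(t^4 - 2*t^3 - 31*t^2 + 32*t + 240) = (t - 5)*(t - 4)*(t^3 + 3*t^2 - 16*t - 48) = (t - 5)*(t - 4)*(t + 3)*(t^2 - 16) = (t - 5)*(t - 4)^2*(t + 3)*(t + 4)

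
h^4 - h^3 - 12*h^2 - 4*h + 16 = (h - 4)*(h - 1)*(h + 2)^2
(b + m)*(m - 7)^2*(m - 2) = b*m^3 - 16*b*m^2 + 77*b*m - 98*b + m^4 - 16*m^3 + 77*m^2 - 98*m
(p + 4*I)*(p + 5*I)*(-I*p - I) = -I*p^3 + 9*p^2 - I*p^2 + 9*p + 20*I*p + 20*I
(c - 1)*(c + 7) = c^2 + 6*c - 7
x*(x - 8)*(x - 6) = x^3 - 14*x^2 + 48*x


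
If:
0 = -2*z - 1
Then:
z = -1/2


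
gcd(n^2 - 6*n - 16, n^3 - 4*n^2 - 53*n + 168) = n - 8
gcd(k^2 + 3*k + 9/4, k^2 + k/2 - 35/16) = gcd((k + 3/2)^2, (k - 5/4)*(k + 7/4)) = 1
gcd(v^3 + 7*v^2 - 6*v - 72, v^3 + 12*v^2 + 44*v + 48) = v^2 + 10*v + 24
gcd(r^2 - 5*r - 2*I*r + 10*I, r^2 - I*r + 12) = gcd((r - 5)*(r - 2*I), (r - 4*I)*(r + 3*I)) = 1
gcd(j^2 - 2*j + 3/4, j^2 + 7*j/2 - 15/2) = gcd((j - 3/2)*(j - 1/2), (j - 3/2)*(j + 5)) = j - 3/2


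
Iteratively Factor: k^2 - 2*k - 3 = (k - 3)*(k + 1)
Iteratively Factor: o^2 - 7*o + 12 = (o - 4)*(o - 3)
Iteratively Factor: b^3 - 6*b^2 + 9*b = (b - 3)*(b^2 - 3*b) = b*(b - 3)*(b - 3)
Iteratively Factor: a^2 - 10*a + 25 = (a - 5)*(a - 5)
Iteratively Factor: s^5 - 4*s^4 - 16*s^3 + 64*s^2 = (s)*(s^4 - 4*s^3 - 16*s^2 + 64*s) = s*(s - 4)*(s^3 - 16*s) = s^2*(s - 4)*(s^2 - 16) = s^2*(s - 4)*(s + 4)*(s - 4)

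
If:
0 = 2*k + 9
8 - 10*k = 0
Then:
No Solution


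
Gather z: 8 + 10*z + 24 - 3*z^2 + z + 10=-3*z^2 + 11*z + 42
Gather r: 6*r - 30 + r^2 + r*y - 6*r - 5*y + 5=r^2 + r*y - 5*y - 25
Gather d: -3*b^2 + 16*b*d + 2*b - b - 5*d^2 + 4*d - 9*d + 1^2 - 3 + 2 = -3*b^2 + b - 5*d^2 + d*(16*b - 5)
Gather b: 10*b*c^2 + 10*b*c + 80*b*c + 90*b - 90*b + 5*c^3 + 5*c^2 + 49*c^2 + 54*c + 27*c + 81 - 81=b*(10*c^2 + 90*c) + 5*c^3 + 54*c^2 + 81*c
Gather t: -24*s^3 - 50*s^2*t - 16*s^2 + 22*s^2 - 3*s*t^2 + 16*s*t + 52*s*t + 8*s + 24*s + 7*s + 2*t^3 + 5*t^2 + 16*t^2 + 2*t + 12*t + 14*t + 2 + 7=-24*s^3 + 6*s^2 + 39*s + 2*t^3 + t^2*(21 - 3*s) + t*(-50*s^2 + 68*s + 28) + 9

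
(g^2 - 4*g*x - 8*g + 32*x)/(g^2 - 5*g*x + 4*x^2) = (8 - g)/(-g + x)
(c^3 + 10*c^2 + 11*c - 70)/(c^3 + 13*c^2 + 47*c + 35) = (c - 2)/(c + 1)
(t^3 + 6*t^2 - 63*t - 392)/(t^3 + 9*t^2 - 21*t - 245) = (t - 8)/(t - 5)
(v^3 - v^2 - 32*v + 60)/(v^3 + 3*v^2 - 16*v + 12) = (v - 5)/(v - 1)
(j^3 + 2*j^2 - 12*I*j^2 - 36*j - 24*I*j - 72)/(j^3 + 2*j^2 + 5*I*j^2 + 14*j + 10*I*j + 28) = (j^2 - 12*I*j - 36)/(j^2 + 5*I*j + 14)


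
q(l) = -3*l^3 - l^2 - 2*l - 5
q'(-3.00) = -77.00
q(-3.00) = 73.00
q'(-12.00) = -1274.00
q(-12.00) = 5059.00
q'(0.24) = -3.00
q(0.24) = -5.58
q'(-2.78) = -66.00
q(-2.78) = 57.29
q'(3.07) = -92.96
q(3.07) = -107.37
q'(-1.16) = -11.79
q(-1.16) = 0.66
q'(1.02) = -13.40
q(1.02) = -11.26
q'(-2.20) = -41.16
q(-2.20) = 26.50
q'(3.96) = -151.05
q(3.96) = -214.90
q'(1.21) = -17.60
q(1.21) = -14.20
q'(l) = -9*l^2 - 2*l - 2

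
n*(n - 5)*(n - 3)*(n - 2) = n^4 - 10*n^3 + 31*n^2 - 30*n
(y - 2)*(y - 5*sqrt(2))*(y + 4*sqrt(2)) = y^3 - 2*y^2 - sqrt(2)*y^2 - 40*y + 2*sqrt(2)*y + 80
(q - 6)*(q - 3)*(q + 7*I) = q^3 - 9*q^2 + 7*I*q^2 + 18*q - 63*I*q + 126*I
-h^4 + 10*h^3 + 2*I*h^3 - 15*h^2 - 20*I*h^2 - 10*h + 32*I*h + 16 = (h - 8)*(h - 2)*(I*h + 1)^2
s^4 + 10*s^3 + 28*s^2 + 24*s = s*(s + 2)^2*(s + 6)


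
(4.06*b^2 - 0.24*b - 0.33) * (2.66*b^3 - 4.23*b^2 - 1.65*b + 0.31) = 10.7996*b^5 - 17.8122*b^4 - 6.5616*b^3 + 3.0505*b^2 + 0.4701*b - 0.1023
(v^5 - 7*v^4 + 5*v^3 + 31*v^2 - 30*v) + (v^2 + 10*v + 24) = v^5 - 7*v^4 + 5*v^3 + 32*v^2 - 20*v + 24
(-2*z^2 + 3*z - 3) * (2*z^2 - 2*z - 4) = -4*z^4 + 10*z^3 - 4*z^2 - 6*z + 12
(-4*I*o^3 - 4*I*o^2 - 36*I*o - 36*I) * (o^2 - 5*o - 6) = -4*I*o^5 + 16*I*o^4 + 8*I*o^3 + 168*I*o^2 + 396*I*o + 216*I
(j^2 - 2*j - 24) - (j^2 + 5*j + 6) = -7*j - 30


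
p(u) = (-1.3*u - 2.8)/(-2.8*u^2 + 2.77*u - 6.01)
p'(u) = (-1.3*u - 2.8)*(5.6*u - 2.77)/(-2.8*u^2 + 2.77*u - 6.01)^2 - 1.3/(-2.8*u^2 + 2.77*u - 6.01)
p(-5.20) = -0.04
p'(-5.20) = -0.00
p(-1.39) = 0.07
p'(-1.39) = 0.13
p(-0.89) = 0.15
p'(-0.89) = 0.23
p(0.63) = 0.67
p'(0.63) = 0.15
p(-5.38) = -0.04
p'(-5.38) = -0.00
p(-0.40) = 0.30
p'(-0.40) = 0.37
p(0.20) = 0.55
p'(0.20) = 0.40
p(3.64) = 0.23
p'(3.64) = -0.08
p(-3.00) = -0.03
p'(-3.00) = 0.02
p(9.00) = 0.07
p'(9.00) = -0.01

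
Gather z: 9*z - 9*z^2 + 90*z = -9*z^2 + 99*z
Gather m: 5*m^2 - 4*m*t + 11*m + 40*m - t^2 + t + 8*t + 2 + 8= 5*m^2 + m*(51 - 4*t) - t^2 + 9*t + 10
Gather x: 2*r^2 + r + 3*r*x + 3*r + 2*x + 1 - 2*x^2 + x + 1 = 2*r^2 + 4*r - 2*x^2 + x*(3*r + 3) + 2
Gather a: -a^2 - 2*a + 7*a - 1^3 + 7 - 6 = -a^2 + 5*a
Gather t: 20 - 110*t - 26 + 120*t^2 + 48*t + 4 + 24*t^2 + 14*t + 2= 144*t^2 - 48*t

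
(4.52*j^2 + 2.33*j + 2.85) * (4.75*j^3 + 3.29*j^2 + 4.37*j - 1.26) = 21.47*j^5 + 25.9383*j^4 + 40.9556*j^3 + 13.8634*j^2 + 9.5187*j - 3.591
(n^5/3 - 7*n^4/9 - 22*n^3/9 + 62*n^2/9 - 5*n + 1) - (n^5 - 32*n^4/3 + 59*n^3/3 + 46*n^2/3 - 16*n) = -2*n^5/3 + 89*n^4/9 - 199*n^3/9 - 76*n^2/9 + 11*n + 1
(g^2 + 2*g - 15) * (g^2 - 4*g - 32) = g^4 - 2*g^3 - 55*g^2 - 4*g + 480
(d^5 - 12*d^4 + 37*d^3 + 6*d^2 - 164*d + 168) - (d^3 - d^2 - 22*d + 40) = d^5 - 12*d^4 + 36*d^3 + 7*d^2 - 142*d + 128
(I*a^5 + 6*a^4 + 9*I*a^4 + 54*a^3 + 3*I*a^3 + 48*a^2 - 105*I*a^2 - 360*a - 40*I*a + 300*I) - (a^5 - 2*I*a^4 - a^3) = -a^5 + I*a^5 + 6*a^4 + 11*I*a^4 + 55*a^3 + 3*I*a^3 + 48*a^2 - 105*I*a^2 - 360*a - 40*I*a + 300*I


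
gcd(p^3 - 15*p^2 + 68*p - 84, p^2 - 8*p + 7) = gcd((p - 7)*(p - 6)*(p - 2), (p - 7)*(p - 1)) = p - 7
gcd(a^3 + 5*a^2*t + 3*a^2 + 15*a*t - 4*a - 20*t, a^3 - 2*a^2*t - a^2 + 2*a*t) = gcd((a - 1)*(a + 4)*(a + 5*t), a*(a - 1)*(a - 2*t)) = a - 1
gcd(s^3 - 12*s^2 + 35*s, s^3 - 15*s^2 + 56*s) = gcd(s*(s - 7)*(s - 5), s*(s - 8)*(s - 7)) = s^2 - 7*s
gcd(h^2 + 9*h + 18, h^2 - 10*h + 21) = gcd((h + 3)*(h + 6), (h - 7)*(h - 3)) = 1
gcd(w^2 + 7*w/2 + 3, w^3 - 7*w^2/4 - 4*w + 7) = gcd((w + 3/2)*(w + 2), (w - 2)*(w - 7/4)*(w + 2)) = w + 2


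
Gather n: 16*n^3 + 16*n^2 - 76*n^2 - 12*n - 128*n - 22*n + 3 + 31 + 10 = 16*n^3 - 60*n^2 - 162*n + 44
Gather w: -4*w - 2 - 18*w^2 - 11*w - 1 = -18*w^2 - 15*w - 3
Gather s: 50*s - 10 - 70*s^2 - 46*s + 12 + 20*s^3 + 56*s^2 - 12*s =20*s^3 - 14*s^2 - 8*s + 2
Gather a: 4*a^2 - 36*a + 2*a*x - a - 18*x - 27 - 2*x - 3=4*a^2 + a*(2*x - 37) - 20*x - 30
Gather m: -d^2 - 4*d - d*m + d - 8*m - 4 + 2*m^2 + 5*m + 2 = -d^2 - 3*d + 2*m^2 + m*(-d - 3) - 2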